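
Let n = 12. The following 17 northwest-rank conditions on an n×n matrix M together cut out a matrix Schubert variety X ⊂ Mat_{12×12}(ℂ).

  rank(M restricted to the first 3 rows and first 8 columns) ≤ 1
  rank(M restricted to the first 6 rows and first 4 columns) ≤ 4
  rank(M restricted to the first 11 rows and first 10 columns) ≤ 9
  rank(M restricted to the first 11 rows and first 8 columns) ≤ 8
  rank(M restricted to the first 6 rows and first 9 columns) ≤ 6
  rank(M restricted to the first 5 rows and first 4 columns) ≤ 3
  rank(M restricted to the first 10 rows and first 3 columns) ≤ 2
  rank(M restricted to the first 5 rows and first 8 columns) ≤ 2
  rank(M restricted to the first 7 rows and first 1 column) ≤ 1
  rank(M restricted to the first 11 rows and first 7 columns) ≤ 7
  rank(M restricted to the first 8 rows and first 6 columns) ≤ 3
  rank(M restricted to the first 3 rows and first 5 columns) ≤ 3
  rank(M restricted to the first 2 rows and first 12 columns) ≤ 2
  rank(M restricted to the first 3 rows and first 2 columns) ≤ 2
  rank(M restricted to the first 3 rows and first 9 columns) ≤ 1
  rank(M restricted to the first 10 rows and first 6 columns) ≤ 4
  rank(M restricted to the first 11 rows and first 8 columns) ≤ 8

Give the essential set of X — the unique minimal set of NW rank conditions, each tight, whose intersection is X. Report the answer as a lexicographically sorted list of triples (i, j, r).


The tightest implied rank at each (i,j), from the 17 conditions:

  R[1]: 1 | 1 | 1 | 1 | 1 | 1 | 1 | 1 | 1 | 1 | 1 | 1
  R[2]: 1 | 1 | 1 | 1 | 1 | 1 | 1 | 1 | 1 | 2 | 2 | 2
  R[3]: 1 | 1 | 1 | 1 | 1 | 1 | 1 | 1 | 1 | 2 | 3 | 3
  R[4]: 1 | 2 | 2 | 2 | 2 | 2 | 2 | 2 | 2 | 3 | 4 | 4
  R[5]: 1 | 2 | 2 | 2 | 2 | 2 | 2 | 2 | 3 | 4 | 5 | 5
  R[6]: 1 | 2 | 2 | 3 | 3 | 3 | 3 | 3 | 4 | 5 | 6 | 6
  R[7]: 1 | 2 | 2 | 3 | 3 | 3 | 4 | 4 | 5 | 6 | 7 | 7
  R[8]: 1 | 2 | 2 | 3 | 3 | 3 | 4 | 5 | 6 | 7 | 8 | 8
  R[9]: 1 | 2 | 2 | 3 | 4 | 4 | 5 | 6 | 7 | 8 | 9 | 9
  R[10]: 1 | 2 | 2 | 3 | 4 | 4 | 5 | 6 | 7 | 8 | 9 | 10
  R[11]: 1 | 2 | 3 | 4 | 5 | 5 | 6 | 7 | 8 | 9 | 10 | 11
  R[12]: 1 | 2 | 3 | 4 | 5 | 6 | 7 | 8 | 9 | 10 | 11 | 12

second differences of R give the permutation w = (1, 10, 11, 2, 9, 4, 7, 8, 5, 12, 3, 6).

|D(w)|=32, |Ess(w)|=5:

[(3, 9, 1), (5, 8, 2), (8, 6, 3), (10, 3, 2), (10, 6, 4)]


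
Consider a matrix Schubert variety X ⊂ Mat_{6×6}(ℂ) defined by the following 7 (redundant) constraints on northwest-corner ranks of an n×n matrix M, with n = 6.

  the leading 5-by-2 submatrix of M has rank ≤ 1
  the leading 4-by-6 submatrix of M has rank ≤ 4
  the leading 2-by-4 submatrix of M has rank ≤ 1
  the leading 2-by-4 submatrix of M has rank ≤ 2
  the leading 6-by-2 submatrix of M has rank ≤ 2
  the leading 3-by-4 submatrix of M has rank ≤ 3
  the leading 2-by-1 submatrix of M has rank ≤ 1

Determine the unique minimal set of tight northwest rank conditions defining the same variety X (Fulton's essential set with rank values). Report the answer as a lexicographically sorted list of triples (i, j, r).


Recovering R(i,j) via the rank-extension bound from the 7 conditions:

  1  1  1  1  1  1
  1  1  1  1  2  2
  1  1  2  2  3  3
  1  1  2  3  4  4
  1  1  2  3  4  5
  1  2  3  4  5  6

second differences of R give the permutation w = (1, 5, 3, 4, 6, 2).

2 SE-corners of the 6-cell Rothe diagram give Ess(w):

[(2, 4, 1), (5, 2, 1)]


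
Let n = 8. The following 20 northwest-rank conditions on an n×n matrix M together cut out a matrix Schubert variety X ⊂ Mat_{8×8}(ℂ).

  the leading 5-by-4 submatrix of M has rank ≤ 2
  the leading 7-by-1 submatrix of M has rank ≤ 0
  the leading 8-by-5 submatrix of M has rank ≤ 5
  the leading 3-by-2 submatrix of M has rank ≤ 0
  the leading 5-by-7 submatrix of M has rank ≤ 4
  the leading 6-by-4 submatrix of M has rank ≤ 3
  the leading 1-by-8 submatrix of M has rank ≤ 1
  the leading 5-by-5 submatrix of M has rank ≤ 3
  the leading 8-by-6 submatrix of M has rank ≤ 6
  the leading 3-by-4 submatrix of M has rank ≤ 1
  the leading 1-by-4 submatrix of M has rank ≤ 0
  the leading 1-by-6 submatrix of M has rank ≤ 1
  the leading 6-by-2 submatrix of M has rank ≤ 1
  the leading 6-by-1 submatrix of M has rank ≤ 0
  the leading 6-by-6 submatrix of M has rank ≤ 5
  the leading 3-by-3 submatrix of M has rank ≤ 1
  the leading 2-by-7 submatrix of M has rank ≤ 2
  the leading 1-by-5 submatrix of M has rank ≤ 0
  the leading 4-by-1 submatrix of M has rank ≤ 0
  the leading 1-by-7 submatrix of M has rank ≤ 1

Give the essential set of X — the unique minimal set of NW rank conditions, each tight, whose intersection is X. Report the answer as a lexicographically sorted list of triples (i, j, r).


Rank table r_w(8×8) implied by the 20 constraints:

  0  0  0  0  0  1  1  1
  0  0  1  1  1  2  2  2
  0  0  1  1  2  3  3  3
  0  1  2  2  3  4  4  4
  0  1  2  2  3  4  4  5
  0  1  2  3  4  5  5  6
  0  1  2  3  4  5  6  7
  1  2  3  4  5  6  7  8

reading off 1-entries of Δ²R: w = (6, 3, 5, 2, 8, 4, 7, 1).

Rothe diagram D(w) (16 cells), 6 SE-corners (essential conditions):

[(1, 5, 0), (3, 2, 0), (3, 4, 1), (5, 4, 2), (5, 7, 4), (7, 1, 0)]


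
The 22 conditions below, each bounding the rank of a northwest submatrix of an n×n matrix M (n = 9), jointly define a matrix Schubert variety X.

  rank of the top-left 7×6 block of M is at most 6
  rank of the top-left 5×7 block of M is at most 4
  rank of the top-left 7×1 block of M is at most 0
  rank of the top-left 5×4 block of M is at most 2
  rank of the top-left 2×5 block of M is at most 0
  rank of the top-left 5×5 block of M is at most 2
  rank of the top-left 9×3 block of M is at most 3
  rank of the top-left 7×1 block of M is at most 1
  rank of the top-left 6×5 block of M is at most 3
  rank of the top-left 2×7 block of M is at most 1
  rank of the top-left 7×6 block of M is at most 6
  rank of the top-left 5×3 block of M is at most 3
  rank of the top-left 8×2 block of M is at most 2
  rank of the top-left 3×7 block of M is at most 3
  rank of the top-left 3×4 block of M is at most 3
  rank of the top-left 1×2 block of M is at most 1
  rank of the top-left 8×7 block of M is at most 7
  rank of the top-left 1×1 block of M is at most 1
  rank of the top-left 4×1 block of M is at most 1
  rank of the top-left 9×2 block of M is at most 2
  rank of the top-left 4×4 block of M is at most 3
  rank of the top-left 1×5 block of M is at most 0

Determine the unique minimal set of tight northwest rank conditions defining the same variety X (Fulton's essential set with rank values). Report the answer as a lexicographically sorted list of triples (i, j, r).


Reconstructing r_w from the 22 given conditions:

  R[1]: 0, 0, 0, 0, 0, 1, 1, 1, 1
  R[2]: 0, 0, 0, 0, 0, 1, 1, 2, 2
  R[3]: 0, 1, 1, 1, 1, 2, 2, 3, 3
  R[4]: 0, 1, 2, 2, 2, 3, 3, 4, 4
  R[5]: 0, 1, 2, 2, 2, 3, 4, 5, 5
  R[6]: 0, 1, 2, 3, 3, 4, 5, 6, 6
  R[7]: 0, 1, 2, 3, 4, 5, 6, 7, 7
  R[8]: 1, 2, 3, 4, 5, 6, 7, 8, 8
  R[9]: 1, 2, 3, 4, 5, 6, 7, 8, 9

reading off 1-entries of Δ²R: w = (6, 8, 2, 3, 7, 4, 5, 1, 9).

ℓ(w)=18; the 4 essential cells (i,j,r):

[(2, 5, 0), (2, 7, 1), (5, 5, 2), (7, 1, 0)]


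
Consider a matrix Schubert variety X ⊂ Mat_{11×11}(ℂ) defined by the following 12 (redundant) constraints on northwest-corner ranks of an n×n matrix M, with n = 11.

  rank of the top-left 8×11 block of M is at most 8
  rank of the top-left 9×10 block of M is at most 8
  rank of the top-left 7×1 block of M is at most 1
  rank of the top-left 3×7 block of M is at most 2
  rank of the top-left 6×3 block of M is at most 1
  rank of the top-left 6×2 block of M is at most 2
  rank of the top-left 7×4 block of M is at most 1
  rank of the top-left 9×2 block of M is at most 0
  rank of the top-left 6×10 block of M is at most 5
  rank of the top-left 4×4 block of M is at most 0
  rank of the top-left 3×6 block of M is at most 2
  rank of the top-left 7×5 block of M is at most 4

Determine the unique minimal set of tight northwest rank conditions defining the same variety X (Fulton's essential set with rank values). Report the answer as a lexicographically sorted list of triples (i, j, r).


Reconstructing r_w from the 12 given conditions:

  i=1: 0  0  0  0  1  1  1  1  1  1  1
  i=2: 0  0  0  0  1  2  2  2  2  2  2
  i=3: 0  0  0  0  1  2  2  3  3  3  3
  i=4: 0  0  0  0  1  2  3  4  4  4  4
  i=5: 0  0  1  1  2  3  4  5  5  5  5
  i=6: 0  0  1  1  2  3  4  5  5  5  6
  i=7: 0  0  1  1  2  3  4  5  6  6  7
  i=8: 0  0  1  2  3  4  5  6  7  7  8
  i=9: 0  0  1  2  3  4  5  6  7  8  9
  i=10: 1  1  2  3  4  5  6  7  8  9  10
  i=11: 1  2  3  4  5  6  7  8  9  10  11

giving w = (5, 6, 8, 7, 3, 11, 9, 4, 10, 1, 2) via Δ²R.

|D(w)|=31, |Ess(w)|=5:

[(3, 7, 2), (4, 4, 0), (6, 10, 5), (7, 4, 1), (9, 2, 0)]


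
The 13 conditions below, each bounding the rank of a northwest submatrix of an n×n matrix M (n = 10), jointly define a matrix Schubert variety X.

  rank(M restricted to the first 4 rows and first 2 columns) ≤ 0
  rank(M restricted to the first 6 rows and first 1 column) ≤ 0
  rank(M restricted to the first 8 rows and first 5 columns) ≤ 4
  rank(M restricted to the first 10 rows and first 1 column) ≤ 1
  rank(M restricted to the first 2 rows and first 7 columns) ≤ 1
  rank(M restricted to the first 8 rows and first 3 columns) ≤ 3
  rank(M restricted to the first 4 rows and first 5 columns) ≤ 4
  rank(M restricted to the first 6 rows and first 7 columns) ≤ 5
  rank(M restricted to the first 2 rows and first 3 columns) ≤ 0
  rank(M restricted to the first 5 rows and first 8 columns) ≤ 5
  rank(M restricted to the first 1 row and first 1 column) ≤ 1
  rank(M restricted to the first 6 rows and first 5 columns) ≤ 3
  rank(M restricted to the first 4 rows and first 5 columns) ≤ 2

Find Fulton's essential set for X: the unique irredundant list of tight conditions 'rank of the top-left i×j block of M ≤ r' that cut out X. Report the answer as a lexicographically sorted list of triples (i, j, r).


Rank table r_w(10×10) implied by the 13 constraints:

  i=1: 0  0  0  1  1  1  1  1  1  1
  i=2: 0  0  0  1  1  1  1  2  2  2
  i=3: 0  0  1  2  2  2  2  3  3  3
  i=4: 0  0  1  2  2  3  3  4  4  4
  i=5: 0  1  2  3  3  4  4  5  5  5
  i=6: 0  1  2  3  3  4  5  6  6  6
  i=7: 1  2  3  4  4  5  6  7  7  7
  i=8: 1  2  3  4  4  5  6  7  8  8
  i=9: 1  2  3  4  5  6  7  8  9  9
  i=10: 1  2  3  4  5  6  7  8  9  10

second differences of R give the permutation w = (4, 8, 3, 6, 2, 7, 1, 9, 5, 10).

|D(w)|=18, |Ess(w)|=7:

[(2, 3, 0), (2, 7, 1), (4, 2, 0), (4, 5, 2), (6, 1, 0), (6, 5, 3), (8, 5, 4)]


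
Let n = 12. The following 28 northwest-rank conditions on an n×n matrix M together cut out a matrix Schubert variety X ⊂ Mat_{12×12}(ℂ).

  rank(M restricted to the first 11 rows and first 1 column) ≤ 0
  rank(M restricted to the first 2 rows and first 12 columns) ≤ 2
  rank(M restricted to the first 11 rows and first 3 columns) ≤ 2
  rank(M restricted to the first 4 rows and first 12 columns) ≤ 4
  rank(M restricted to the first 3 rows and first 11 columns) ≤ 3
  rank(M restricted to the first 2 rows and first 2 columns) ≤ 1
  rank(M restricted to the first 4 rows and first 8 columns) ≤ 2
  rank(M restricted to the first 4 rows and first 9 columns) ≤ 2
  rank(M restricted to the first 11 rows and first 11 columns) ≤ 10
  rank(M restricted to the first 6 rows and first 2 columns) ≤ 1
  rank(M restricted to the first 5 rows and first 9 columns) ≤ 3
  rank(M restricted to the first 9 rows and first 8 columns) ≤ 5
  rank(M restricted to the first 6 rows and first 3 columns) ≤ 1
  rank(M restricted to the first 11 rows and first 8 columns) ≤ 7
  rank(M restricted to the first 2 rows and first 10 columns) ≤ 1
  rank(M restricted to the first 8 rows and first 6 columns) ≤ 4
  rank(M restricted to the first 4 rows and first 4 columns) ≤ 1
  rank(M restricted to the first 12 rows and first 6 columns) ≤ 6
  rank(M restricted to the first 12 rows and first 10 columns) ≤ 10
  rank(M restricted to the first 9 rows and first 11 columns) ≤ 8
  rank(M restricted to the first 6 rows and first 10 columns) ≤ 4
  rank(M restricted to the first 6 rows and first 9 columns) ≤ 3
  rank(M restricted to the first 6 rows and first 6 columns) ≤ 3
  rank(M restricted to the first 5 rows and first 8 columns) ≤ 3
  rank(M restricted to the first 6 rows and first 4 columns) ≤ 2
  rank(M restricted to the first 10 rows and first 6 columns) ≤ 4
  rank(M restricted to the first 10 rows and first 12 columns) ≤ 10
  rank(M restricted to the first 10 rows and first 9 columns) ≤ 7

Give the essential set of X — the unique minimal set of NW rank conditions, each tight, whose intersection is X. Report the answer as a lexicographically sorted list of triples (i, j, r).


Recovering R(i,j) via the rank-extension bound from the 28 conditions:

  R[1]: 0 1 1 1 1 1 1 1 1 1 1 1
  R[2]: 0 1 1 1 1 1 1 1 1 1 2 2
  R[3]: 0 1 1 1 2 2 2 2 2 2 3 3
  R[4]: 0 1 1 1 2 2 2 2 2 3 4 4
  R[5]: 0 1 1 2 3 3 3 3 3 4 5 5
  R[6]: 0 1 1 2 3 3 3 3 3 4 5 6
  R[7]: 0 1 2 3 4 4 4 4 4 5 6 7
  R[8]: 0 1 2 3 4 4 5 5 5 6 7 8
  R[9]: 0 1 2 3 4 4 5 5 6 7 8 9
  R[10]: 0 1 2 3 4 4 5 6 7 8 9 10
  R[11]: 0 1 2 3 4 5 6 7 8 9 10 11
  R[12]: 1 2 3 4 5 6 7 8 9 10 11 12

hence w(1..12) = (2, 11, 5, 10, 4, 12, 3, 7, 9, 8, 6, 1).

ℓ(w)=37; the 8 essential cells (i,j,r):

[(2, 10, 1), (4, 4, 1), (4, 9, 2), (6, 3, 1), (6, 9, 3), (9, 8, 5), (10, 6, 4), (11, 1, 0)]


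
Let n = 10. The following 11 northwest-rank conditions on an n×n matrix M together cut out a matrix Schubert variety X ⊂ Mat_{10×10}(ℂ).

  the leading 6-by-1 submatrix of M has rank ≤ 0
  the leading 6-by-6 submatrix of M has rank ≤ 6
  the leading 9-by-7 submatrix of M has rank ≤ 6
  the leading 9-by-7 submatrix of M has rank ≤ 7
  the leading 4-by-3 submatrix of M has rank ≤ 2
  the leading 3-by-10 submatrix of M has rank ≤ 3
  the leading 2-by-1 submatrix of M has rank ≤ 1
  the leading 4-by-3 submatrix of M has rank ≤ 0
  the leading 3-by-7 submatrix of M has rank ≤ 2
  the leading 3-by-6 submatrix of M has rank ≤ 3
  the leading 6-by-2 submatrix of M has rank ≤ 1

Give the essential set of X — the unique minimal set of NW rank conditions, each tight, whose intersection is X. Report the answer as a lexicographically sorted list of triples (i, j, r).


Propagating the 11 rank bounds to every northwest block:

  row 1: 0, 0, 0, 1, 1, 1, 1, 1, 1, 1
  row 2: 0, 0, 0, 1, 2, 2, 2, 2, 2, 2
  row 3: 0, 0, 0, 1, 2, 2, 2, 3, 3, 3
  row 4: 0, 0, 0, 1, 2, 3, 3, 4, 4, 4
  row 5: 0, 1, 1, 2, 3, 4, 4, 5, 5, 5
  row 6: 0, 1, 2, 3, 4, 5, 5, 6, 6, 6
  row 7: 1, 2, 3, 4, 5, 6, 6, 7, 7, 7
  row 8: 1, 2, 3, 4, 5, 6, 6, 7, 8, 8
  row 9: 1, 2, 3, 4, 5, 6, 6, 7, 8, 9
  row 10: 1, 2, 3, 4, 5, 6, 7, 8, 9, 10

reading off 1-entries of Δ²R: w = (4, 5, 8, 6, 2, 3, 1, 9, 10, 7).

Rothe diagram D(w) (18 cells), 4 SE-corners (essential conditions):

[(3, 7, 2), (4, 3, 0), (6, 1, 0), (9, 7, 6)]


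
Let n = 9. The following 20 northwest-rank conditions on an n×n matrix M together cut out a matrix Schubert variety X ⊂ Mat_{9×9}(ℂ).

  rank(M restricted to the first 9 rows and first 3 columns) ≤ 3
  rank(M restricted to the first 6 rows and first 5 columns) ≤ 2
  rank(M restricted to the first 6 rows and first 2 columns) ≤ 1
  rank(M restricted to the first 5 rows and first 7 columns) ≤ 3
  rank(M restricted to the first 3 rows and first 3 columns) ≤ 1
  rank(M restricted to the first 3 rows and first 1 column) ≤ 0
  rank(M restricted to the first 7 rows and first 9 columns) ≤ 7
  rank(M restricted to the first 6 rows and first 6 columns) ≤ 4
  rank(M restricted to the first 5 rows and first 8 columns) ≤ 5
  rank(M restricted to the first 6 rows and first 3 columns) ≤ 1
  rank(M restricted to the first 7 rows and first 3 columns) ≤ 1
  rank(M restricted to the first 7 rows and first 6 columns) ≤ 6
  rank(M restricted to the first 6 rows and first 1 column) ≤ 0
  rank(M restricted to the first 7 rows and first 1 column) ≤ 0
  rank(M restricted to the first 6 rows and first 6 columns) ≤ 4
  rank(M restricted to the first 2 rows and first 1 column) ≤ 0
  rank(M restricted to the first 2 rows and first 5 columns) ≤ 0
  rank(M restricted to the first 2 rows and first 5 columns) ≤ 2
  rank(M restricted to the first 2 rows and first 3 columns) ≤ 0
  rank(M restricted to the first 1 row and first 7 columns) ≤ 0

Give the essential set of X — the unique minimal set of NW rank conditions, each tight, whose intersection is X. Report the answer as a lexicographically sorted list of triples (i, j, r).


The tightest implied rank at each (i,j), from the 20 conditions:

  R[1]: 0, 0, 0, 0, 0, 0, 0, 1, 1
  R[2]: 0, 0, 0, 0, 0, 1, 1, 2, 2
  R[3]: 0, 1, 1, 1, 1, 2, 2, 3, 3
  R[4]: 0, 1, 1, 2, 2, 3, 3, 4, 4
  R[5]: 0, 1, 1, 2, 2, 3, 3, 4, 5
  R[6]: 0, 1, 1, 2, 2, 3, 4, 5, 6
  R[7]: 0, 1, 1, 2, 3, 4, 5, 6, 7
  R[8]: 1, 2, 2, 3, 4, 5, 6, 7, 8
  R[9]: 1, 2, 3, 4, 5, 6, 7, 8, 9

so w = (8, 6, 2, 4, 9, 7, 5, 1, 3).

6 SE-corners of the 24-cell Rothe diagram give Ess(w):

[(1, 7, 0), (2, 5, 0), (5, 7, 3), (6, 5, 2), (7, 1, 0), (7, 3, 1)]


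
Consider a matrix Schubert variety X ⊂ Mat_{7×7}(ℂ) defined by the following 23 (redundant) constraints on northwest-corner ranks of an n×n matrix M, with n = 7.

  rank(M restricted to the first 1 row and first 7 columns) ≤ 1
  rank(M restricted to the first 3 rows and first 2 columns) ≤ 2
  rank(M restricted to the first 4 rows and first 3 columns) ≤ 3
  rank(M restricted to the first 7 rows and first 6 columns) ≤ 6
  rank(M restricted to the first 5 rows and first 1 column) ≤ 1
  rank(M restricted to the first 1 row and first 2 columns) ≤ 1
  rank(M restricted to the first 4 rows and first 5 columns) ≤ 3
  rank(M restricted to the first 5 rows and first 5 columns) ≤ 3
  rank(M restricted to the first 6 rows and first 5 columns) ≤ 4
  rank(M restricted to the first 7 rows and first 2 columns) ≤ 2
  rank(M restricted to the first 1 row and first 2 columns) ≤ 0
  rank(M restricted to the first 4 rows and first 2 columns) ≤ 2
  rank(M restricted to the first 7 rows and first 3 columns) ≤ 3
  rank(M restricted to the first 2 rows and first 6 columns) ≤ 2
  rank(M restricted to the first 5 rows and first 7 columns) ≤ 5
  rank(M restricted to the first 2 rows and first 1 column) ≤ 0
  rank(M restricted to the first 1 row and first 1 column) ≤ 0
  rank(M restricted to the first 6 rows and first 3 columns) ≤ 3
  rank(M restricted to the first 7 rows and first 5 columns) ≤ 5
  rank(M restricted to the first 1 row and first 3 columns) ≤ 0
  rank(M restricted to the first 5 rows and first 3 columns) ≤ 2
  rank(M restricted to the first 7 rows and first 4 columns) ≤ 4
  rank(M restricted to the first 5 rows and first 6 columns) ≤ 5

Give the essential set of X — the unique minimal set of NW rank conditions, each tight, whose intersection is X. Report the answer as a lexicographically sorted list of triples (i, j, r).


Computing R[i][j] = min implied NW-rank bound (n=7, 23 conditions):

  R[1]: 0 0 0 1 1 1 1
  R[2]: 0 1 1 2 2 2 2
  R[3]: 1 2 2 3 3 3 3
  R[4]: 1 2 2 3 3 4 4
  R[5]: 1 2 2 3 3 4 5
  R[6]: 1 2 3 4 4 5 6
  R[7]: 1 2 3 4 5 6 7

giving w = (4, 2, 1, 6, 7, 3, 5) via Δ²R.

D(w) has 8 cells with 4 SE-corners; essential set:

[(1, 3, 0), (2, 1, 0), (5, 3, 2), (5, 5, 3)]


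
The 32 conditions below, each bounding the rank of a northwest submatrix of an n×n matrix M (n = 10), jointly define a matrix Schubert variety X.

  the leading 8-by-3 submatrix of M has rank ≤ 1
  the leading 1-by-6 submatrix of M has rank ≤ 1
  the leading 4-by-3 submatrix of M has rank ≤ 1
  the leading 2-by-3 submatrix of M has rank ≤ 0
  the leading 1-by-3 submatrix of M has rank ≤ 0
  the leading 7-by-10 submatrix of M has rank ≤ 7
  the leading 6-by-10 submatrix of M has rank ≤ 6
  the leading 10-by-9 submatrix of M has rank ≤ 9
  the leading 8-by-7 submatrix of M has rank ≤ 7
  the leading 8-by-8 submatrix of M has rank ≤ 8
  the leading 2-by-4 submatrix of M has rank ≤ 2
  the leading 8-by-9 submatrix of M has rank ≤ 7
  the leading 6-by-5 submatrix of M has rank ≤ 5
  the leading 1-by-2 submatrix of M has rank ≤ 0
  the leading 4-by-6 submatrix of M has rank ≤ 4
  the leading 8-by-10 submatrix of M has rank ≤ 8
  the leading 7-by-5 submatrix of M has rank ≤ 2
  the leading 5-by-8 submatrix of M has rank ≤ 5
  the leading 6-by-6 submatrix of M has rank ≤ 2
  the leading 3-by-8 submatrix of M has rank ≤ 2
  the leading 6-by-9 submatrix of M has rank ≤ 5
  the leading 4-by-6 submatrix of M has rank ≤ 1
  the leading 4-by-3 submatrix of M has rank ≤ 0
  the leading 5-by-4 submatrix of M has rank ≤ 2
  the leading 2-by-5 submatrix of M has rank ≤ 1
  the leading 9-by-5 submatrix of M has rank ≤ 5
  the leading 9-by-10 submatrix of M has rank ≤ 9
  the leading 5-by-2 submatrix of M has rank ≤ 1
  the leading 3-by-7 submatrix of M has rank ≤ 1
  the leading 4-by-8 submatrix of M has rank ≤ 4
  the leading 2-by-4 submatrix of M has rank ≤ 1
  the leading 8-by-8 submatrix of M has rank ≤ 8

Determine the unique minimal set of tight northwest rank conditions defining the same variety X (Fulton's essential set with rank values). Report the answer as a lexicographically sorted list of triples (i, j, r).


Rank table r_w(10×10) implied by the 32 constraints:

  row 1: 0 0 0 1 1 1 1 1 1 1
  row 2: 0 0 0 1 1 1 1 2 2 2
  row 3: 0 0 0 1 1 1 1 2 3 3
  row 4: 0 0 0 1 1 1 2 3 4 4
  row 5: 1 1 1 2 2 2 3 4 5 5
  row 6: 1 1 1 2 2 2 3 4 5 6
  row 7: 1 1 1 2 2 3 4 5 6 7
  row 8: 1 1 1 2 3 4 5 6 7 8
  row 9: 1 2 2 3 4 5 6 7 8 9
  row 10: 1 2 3 4 5 6 7 8 9 10

second differences of R give the permutation w = (4, 8, 9, 7, 1, 10, 6, 5, 2, 3).

Rothe diagram D(w) (29 cells), 6 SE-corners (essential conditions):

[(3, 7, 1), (4, 3, 0), (4, 6, 1), (6, 6, 2), (7, 5, 2), (8, 3, 1)]


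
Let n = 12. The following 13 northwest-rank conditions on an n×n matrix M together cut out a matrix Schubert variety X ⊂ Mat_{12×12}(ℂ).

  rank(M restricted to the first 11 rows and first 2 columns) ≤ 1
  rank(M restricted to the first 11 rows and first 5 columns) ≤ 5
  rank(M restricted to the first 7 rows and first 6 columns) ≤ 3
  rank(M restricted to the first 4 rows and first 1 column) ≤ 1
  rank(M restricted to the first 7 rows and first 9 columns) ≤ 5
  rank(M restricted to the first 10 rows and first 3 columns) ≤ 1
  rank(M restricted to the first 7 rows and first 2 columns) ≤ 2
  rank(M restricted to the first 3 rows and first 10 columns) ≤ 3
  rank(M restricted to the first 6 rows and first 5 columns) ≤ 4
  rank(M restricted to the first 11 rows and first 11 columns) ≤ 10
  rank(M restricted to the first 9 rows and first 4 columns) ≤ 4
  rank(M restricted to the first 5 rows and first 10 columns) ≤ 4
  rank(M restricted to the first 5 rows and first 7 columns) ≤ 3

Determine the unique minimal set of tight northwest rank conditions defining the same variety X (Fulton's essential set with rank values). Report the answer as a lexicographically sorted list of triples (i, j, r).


The tightest implied rank at each (i,j), from the 13 conditions:

  i=1: 1 1 1 1 1 1 1 1 1 1 1 1
  i=2: 1 1 1 2 2 2 2 2 2 2 2 2
  i=3: 1 1 1 2 3 3 3 3 3 3 3 3
  i=4: 1 1 1 2 3 3 3 4 4 4 4 4
  i=5: 1 1 1 2 3 3 3 4 4 4 5 5
  i=6: 1 1 1 2 3 3 4 5 5 5 6 6
  i=7: 1 1 1 2 3 3 4 5 5 6 7 7
  i=8: 1 1 1 2 3 4 5 6 6 7 8 8
  i=9: 1 1 1 2 3 4 5 6 7 8 9 9
  i=10: 1 1 1 2 3 4 5 6 7 8 9 10
  i=11: 1 1 2 3 4 5 6 7 8 9 10 11
  i=12: 1 2 3 4 5 6 7 8 9 10 11 12

so w = (1, 4, 5, 8, 11, 7, 10, 6, 9, 12, 3, 2).

Fulton essential set (6 of the 28 Rothe cells):

[(5, 7, 3), (5, 10, 4), (7, 6, 3), (7, 9, 5), (10, 3, 1), (11, 2, 1)]


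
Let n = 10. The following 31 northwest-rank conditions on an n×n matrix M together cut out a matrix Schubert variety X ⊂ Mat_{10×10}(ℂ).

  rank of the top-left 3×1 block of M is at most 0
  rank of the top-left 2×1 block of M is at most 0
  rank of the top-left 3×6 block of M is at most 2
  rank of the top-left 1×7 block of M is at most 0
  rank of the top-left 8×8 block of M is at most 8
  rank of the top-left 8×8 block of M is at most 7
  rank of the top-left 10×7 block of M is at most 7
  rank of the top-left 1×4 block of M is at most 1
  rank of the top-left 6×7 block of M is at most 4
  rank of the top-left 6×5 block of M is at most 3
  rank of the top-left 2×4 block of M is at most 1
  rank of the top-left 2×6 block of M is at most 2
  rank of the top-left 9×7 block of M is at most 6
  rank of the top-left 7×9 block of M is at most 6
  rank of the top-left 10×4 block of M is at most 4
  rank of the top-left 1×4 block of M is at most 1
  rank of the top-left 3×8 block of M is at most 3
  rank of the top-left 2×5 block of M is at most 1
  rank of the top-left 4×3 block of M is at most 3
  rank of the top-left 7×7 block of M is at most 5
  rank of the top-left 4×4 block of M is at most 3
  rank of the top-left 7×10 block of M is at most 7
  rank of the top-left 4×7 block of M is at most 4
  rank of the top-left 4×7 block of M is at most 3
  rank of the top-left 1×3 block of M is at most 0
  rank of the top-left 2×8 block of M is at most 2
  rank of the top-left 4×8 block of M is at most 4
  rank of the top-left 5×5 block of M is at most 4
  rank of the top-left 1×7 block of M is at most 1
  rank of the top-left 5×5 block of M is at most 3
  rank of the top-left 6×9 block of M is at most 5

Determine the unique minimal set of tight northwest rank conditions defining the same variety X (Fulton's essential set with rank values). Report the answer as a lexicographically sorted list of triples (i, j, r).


Computing R[i][j] = min implied NW-rank bound (n=10, 31 conditions):

  i=1: 0  0  0  0  0  0  0  1  1  1
  i=2: 0  1  1  1  1  1  1  2  2  2
  i=3: 0  1  2  2  2  2  2  3  3  3
  i=4: 1  2  3  3  3  3  3  4  4  4
  i=5: 1  2  3  3  3  4  4  5  5  5
  i=6: 1  2  3  3  3  4  4  5  5  6
  i=7: 1  2  3  4  4  5  5  6  6  7
  i=8: 1  2  3  4  5  6  6  7  7  8
  i=9: 1  2  3  4  5  6  6  7  8  9
  i=10: 1  2  3  4  5  6  7  8  9  10

second differences of R give the permutation w = (8, 2, 3, 1, 6, 10, 4, 5, 9, 7).

Rothe diagram D(w) (16 cells), 6 SE-corners (essential conditions):

[(1, 7, 0), (3, 1, 0), (6, 5, 3), (6, 7, 4), (6, 9, 5), (9, 7, 6)]


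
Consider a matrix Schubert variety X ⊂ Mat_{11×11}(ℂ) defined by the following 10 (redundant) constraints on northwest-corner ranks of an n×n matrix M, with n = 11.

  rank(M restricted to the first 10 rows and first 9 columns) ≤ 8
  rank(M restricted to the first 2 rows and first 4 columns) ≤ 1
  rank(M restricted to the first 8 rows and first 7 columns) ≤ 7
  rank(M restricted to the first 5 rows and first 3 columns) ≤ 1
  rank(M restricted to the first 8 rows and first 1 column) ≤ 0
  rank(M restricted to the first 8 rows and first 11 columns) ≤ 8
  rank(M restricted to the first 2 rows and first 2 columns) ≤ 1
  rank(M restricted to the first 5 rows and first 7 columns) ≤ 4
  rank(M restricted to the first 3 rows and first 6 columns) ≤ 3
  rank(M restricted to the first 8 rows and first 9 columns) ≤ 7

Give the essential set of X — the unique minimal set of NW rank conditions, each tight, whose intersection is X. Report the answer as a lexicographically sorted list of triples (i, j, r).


Recovering R(i,j) via the rank-extension bound from the 10 conditions:

  R[1]: 0 1 1 1 1 1 1 1 1 1 1
  R[2]: 0 1 1 1 2 2 2 2 2 2 2
  R[3]: 0 1 1 2 3 3 3 3 3 3 3
  R[4]: 0 1 1 2 3 4 4 4 4 4 4
  R[5]: 0 1 1 2 3 4 4 5 5 5 5
  R[6]: 0 1 2 3 4 5 5 6 6 6 6
  R[7]: 0 1 2 3 4 5 6 7 7 7 7
  R[8]: 0 1 2 3 4 5 6 7 7 8 8
  R[9]: 1 2 3 4 5 6 7 8 8 9 9
  R[10]: 1 2 3 4 5 6 7 8 8 9 10
  R[11]: 1 2 3 4 5 6 7 8 9 10 11

hence w(1..11) = (2, 5, 4, 6, 8, 3, 7, 10, 1, 11, 9).

ℓ(w)=16; the 6 essential cells (i,j,r):

[(2, 4, 1), (5, 3, 1), (5, 7, 4), (8, 1, 0), (8, 9, 7), (10, 9, 8)]


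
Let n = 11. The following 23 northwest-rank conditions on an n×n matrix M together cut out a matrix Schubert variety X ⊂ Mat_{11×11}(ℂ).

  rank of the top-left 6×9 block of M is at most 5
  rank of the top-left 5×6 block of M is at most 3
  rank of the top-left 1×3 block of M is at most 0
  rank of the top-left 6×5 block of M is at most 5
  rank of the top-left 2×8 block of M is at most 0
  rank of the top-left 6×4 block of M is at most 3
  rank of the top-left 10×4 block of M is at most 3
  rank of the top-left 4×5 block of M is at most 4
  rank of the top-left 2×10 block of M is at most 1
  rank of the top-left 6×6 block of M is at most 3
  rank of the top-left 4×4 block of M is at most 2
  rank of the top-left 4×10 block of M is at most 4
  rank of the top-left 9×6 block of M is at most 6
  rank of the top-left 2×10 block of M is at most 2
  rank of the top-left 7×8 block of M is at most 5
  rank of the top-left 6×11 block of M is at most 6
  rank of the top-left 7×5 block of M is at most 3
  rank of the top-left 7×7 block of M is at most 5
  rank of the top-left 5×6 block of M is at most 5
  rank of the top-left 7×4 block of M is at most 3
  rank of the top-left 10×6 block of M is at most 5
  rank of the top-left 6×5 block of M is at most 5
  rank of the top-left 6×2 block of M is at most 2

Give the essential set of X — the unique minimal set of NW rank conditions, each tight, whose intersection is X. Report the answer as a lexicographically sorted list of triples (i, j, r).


Reconstructing r_w from the 23 given conditions:

  i=1: 0, 0, 0, 0, 0, 0, 0, 0, 1, 1, 1
  i=2: 0, 0, 0, 0, 0, 0, 0, 0, 1, 1, 2
  i=3: 1, 1, 1, 1, 1, 1, 1, 1, 2, 2, 3
  i=4: 1, 2, 2, 2, 2, 2, 2, 2, 3, 3, 4
  i=5: 1, 2, 3, 3, 3, 3, 3, 3, 4, 4, 5
  i=6: 1, 2, 3, 3, 3, 3, 4, 4, 5, 5, 6
  i=7: 1, 2, 3, 3, 3, 4, 5, 5, 6, 6, 7
  i=8: 1, 2, 3, 3, 4, 5, 6, 6, 7, 7, 8
  i=9: 1, 2, 3, 3, 4, 5, 6, 7, 8, 8, 9
  i=10: 1, 2, 3, 3, 4, 5, 6, 7, 8, 9, 10
  i=11: 1, 2, 3, 4, 5, 6, 7, 8, 9, 10, 11

the unique w with this rank table is (9, 11, 1, 2, 3, 7, 6, 5, 8, 10, 4).

Fulton essential set (5 of the 25 Rothe cells):

[(2, 8, 0), (2, 10, 1), (6, 6, 3), (7, 5, 3), (10, 4, 3)]


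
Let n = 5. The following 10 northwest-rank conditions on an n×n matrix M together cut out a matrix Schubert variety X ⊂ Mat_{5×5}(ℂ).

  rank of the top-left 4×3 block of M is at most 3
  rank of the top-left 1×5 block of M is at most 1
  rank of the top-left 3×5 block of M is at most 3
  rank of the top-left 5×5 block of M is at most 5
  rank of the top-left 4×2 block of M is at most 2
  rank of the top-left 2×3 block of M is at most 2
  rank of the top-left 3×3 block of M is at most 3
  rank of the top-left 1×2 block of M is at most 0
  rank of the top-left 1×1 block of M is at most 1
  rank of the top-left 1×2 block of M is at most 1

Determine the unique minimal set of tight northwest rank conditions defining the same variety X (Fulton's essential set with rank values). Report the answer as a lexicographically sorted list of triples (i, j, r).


Reconstructing r_w from the 10 given conditions:

  R[1]: 0  0  1  1  1
  R[2]: 1  1  2  2  2
  R[3]: 1  2  3  3  3
  R[4]: 1  2  3  4  4
  R[5]: 1  2  3  4  5

hence w(1..5) = (3, 1, 2, 4, 5).

1 SE-corner of the 2-cell Rothe diagram gives Ess(w):

[(1, 2, 0)]


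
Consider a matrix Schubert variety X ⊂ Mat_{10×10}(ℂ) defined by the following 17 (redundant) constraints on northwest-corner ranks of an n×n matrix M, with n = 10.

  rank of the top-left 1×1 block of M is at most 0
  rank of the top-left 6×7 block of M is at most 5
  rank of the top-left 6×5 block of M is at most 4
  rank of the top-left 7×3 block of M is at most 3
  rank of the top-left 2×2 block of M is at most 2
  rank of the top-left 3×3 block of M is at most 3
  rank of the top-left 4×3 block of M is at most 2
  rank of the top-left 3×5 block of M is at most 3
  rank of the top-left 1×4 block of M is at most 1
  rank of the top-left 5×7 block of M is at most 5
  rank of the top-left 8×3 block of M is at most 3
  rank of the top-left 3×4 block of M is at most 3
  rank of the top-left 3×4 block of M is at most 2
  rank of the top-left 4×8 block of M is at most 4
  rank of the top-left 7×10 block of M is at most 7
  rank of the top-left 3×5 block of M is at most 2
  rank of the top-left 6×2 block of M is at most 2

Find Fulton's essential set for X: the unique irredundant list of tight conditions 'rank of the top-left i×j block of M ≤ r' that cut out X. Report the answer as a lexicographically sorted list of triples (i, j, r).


Reconstructing r_w from the 17 given conditions:

  0 | 1 | 1 | 1 | 1 | 1 | 1 | 1 | 1 | 1
  1 | 2 | 2 | 2 | 2 | 2 | 2 | 2 | 2 | 2
  1 | 2 | 2 | 2 | 2 | 3 | 3 | 3 | 3 | 3
  1 | 2 | 2 | 3 | 3 | 4 | 4 | 4 | 4 | 4
  1 | 2 | 3 | 4 | 4 | 5 | 5 | 5 | 5 | 5
  1 | 2 | 3 | 4 | 4 | 5 | 5 | 6 | 6 | 6
  1 | 2 | 3 | 4 | 5 | 6 | 6 | 7 | 7 | 7
  1 | 2 | 3 | 4 | 5 | 6 | 7 | 8 | 8 | 8
  1 | 2 | 3 | 4 | 5 | 6 | 7 | 8 | 9 | 9
  1 | 2 | 3 | 4 | 5 | 6 | 7 | 8 | 9 | 10

so w = (2, 1, 6, 4, 3, 8, 5, 7, 9, 10).

5 SE-corners of the 7-cell Rothe diagram give Ess(w):

[(1, 1, 0), (3, 5, 2), (4, 3, 2), (6, 5, 4), (6, 7, 5)]


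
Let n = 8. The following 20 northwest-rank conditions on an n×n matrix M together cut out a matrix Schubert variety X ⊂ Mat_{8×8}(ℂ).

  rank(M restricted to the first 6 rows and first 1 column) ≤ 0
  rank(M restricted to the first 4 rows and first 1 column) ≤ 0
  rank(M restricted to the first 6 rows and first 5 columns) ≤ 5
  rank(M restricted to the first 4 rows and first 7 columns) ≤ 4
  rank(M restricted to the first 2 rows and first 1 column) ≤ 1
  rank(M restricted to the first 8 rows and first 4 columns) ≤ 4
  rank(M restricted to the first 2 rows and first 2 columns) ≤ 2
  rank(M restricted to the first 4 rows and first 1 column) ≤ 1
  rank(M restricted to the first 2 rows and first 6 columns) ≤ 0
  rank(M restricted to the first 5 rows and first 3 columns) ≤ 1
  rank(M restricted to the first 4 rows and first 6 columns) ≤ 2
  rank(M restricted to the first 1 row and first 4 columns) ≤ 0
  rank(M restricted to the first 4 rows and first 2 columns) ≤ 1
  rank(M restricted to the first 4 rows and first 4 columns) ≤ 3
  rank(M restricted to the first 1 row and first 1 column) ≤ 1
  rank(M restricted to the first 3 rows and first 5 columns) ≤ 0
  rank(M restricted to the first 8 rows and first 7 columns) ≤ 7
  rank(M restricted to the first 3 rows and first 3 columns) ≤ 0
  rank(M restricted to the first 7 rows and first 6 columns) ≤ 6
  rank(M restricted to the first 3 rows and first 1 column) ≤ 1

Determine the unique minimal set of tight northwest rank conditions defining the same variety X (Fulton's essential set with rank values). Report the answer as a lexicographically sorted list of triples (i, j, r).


Recovering R(i,j) via the rank-extension bound from the 20 conditions:

  i=1: 0 0 0 0 0 0 1 1
  i=2: 0 0 0 0 0 0 1 2
  i=3: 0 0 0 0 0 1 2 3
  i=4: 0 1 1 1 1 2 3 4
  i=5: 0 1 1 2 2 3 4 5
  i=6: 0 1 2 3 3 4 5 6
  i=7: 1 2 3 4 4 5 6 7
  i=8: 1 2 3 4 5 6 7 8

reading off 1-entries of Δ²R: w = (7, 8, 6, 2, 4, 3, 1, 5).

D(w) has 21 cells with 4 SE-corners; essential set:

[(2, 6, 0), (3, 5, 0), (5, 3, 1), (6, 1, 0)]


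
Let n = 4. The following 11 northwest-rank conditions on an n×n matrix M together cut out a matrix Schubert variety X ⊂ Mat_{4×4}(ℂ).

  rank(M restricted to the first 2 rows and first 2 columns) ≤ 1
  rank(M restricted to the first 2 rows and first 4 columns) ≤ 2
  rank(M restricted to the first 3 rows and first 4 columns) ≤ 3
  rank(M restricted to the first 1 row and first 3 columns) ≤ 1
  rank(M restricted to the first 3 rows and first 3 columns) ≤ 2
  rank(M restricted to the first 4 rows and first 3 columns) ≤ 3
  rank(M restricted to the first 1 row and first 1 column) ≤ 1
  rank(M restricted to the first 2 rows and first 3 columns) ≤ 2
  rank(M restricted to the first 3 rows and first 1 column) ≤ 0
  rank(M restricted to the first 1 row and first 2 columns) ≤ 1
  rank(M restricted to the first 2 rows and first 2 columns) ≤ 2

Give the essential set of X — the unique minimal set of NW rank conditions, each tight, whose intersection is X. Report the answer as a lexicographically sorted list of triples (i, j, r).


Propagating the 11 rank bounds to every northwest block:

  0 | 1 | 1 | 1
  0 | 1 | 2 | 2
  0 | 1 | 2 | 3
  1 | 2 | 3 | 4

hence w(1..4) = (2, 3, 4, 1).

1 SE-corner of the 3-cell Rothe diagram gives Ess(w):

[(3, 1, 0)]


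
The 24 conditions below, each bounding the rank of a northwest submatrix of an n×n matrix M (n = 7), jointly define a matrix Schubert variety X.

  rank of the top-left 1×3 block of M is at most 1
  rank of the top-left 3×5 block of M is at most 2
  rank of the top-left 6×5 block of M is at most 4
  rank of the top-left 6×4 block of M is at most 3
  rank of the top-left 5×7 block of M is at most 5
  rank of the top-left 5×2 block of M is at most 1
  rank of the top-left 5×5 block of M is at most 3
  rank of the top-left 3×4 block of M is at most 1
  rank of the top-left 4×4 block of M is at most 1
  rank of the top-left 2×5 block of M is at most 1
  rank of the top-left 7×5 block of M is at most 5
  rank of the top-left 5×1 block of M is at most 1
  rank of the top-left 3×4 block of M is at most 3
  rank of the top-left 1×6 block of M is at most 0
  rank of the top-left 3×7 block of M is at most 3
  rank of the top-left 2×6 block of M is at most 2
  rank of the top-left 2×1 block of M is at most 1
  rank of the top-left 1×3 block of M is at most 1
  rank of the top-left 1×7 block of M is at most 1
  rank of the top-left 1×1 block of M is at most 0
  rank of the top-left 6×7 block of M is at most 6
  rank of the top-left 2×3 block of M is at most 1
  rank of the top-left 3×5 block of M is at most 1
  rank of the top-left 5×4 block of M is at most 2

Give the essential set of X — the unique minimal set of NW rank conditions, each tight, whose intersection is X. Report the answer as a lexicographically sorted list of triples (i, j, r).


Computing R[i][j] = min implied NW-rank bound (n=7, 24 conditions):

  i=1: 0, 0, 0, 0, 0, 0, 1
  i=2: 1, 1, 1, 1, 1, 1, 2
  i=3: 1, 1, 1, 1, 1, 2, 3
  i=4: 1, 1, 1, 1, 2, 3, 4
  i=5: 1, 1, 2, 2, 3, 4, 5
  i=6: 1, 2, 3, 3, 4, 5, 6
  i=7: 1, 2, 3, 4, 5, 6, 7

giving w = (7, 1, 6, 5, 3, 2, 4) via Δ²R.

D(w) has 14 cells with 4 SE-corners; essential set:

[(1, 6, 0), (3, 5, 1), (4, 4, 1), (5, 2, 1)]


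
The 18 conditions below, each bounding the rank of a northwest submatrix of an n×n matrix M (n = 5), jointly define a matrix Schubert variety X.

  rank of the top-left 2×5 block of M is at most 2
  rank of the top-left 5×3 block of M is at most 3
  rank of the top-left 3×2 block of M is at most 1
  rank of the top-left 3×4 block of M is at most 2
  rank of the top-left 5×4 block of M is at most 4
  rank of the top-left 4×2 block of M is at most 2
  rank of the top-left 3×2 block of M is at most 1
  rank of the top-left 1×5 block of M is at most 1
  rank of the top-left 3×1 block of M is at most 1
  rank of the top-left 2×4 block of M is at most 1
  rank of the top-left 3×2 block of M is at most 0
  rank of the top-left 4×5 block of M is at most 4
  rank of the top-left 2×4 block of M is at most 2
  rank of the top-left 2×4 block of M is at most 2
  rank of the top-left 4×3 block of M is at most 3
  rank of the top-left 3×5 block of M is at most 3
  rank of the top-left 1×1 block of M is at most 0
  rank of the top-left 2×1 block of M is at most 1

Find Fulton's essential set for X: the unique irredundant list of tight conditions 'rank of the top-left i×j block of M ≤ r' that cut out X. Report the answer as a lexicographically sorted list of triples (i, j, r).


The tightest implied rank at each (i,j), from the 18 conditions:

  R[1]: 0 | 0 | 1 | 1 | 1
  R[2]: 0 | 0 | 1 | 1 | 2
  R[3]: 0 | 0 | 1 | 2 | 3
  R[4]: 1 | 1 | 2 | 3 | 4
  R[5]: 1 | 2 | 3 | 4 | 5

reading off 1-entries of Δ²R: w = (3, 5, 4, 1, 2).

Fulton essential set (2 of the 7 Rothe cells):

[(2, 4, 1), (3, 2, 0)]


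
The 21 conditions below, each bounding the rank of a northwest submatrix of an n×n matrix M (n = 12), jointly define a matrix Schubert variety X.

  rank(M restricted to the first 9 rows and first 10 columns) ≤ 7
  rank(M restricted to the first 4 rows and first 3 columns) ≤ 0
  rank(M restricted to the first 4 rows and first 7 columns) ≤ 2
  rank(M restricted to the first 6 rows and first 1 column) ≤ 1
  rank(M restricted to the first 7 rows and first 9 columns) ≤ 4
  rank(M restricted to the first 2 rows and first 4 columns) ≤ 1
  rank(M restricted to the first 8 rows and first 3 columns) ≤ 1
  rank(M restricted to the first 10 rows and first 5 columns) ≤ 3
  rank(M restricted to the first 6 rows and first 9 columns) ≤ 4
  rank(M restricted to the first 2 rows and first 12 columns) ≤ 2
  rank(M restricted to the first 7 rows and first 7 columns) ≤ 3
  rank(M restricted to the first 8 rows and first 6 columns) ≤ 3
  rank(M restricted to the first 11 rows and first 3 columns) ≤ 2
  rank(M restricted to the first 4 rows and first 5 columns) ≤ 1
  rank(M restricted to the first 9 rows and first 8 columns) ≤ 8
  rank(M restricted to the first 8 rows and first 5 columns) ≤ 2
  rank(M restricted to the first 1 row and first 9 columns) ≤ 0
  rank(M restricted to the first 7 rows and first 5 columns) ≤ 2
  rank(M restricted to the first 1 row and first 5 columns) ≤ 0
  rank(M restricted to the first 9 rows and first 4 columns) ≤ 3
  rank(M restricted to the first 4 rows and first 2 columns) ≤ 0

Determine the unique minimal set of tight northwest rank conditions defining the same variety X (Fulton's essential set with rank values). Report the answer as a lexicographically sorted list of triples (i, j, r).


Propagating the 21 rank bounds to every northwest block:

  R[1]: 0 | 0 | 0 | 0 | 0 | 0 | 0 | 0 | 0 | 1 | 1 | 1
  R[2]: 0 | 0 | 0 | 1 | 1 | 1 | 1 | 1 | 1 | 2 | 2 | 2
  R[3]: 0 | 0 | 0 | 1 | 1 | 2 | 2 | 2 | 2 | 3 | 3 | 3
  R[4]: 0 | 0 | 0 | 1 | 1 | 2 | 2 | 3 | 3 | 4 | 4 | 4
  R[5]: 1 | 1 | 1 | 2 | 2 | 3 | 3 | 4 | 4 | 5 | 5 | 5
  R[6]: 1 | 1 | 1 | 2 | 2 | 3 | 3 | 4 | 4 | 5 | 6 | 6
  R[7]: 1 | 1 | 1 | 2 | 2 | 3 | 3 | 4 | 4 | 5 | 6 | 7
  R[8]: 1 | 1 | 1 | 2 | 2 | 3 | 4 | 5 | 5 | 6 | 7 | 8
  R[9]: 1 | 2 | 2 | 3 | 3 | 4 | 5 | 6 | 6 | 7 | 8 | 9
  R[10]: 1 | 2 | 2 | 3 | 3 | 4 | 5 | 6 | 7 | 8 | 9 | 10
  R[11]: 1 | 2 | 2 | 3 | 4 | 5 | 6 | 7 | 8 | 9 | 10 | 11
  R[12]: 1 | 2 | 3 | 4 | 5 | 6 | 7 | 8 | 9 | 10 | 11 | 12

reading off 1-entries of Δ²R: w = (10, 4, 6, 8, 1, 11, 12, 7, 2, 9, 5, 3).

10 SE-corners of the 37-cell Rothe diagram give Ess(w):

[(1, 9, 0), (4, 3, 0), (4, 5, 1), (4, 7, 2), (7, 7, 3), (7, 9, 4), (8, 3, 1), (8, 5, 2), (10, 5, 3), (11, 3, 2)]
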